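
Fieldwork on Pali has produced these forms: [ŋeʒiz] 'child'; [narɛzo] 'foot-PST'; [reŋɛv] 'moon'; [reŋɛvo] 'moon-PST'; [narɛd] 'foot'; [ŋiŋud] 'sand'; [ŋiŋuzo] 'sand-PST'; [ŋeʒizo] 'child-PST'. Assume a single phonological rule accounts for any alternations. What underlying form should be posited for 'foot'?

/narɛd/

In [narɛzo] and [narɛd] the final segment of 'foot' alternates: [z] ~ [d].
If /z/ were underlying and a rule turned it into [d] in isolation, 'child' would also alternate; but it has [z] in both [ŋeʒizo] and [ŋeʒiz].
So /d/ is underlying, and a rule of intervocalic spirantization — voiced stops become fricatives between vowels — gives [z].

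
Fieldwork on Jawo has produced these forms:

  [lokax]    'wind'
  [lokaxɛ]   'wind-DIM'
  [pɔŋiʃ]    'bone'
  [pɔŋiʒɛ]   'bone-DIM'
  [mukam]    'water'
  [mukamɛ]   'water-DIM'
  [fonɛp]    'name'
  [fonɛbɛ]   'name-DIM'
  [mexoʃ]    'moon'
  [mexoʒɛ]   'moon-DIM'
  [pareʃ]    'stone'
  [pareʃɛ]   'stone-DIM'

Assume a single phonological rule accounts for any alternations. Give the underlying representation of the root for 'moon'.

/mexoʒ/

The stem for 'moon' ends in [ʃ] in [mexoʃ] but [ʒ] in [mexoʒɛ].
But 'stone' keeps [ʃ] in both environments ([pareʃ], [pareʃɛ]), so there is no rule changing /ʃ/ to [ʒ] before the DIM suffix.
The alternation reflects word-final obstruent devoicing: voiced obstruents become voiceless word-finally. /ʒ/ is underlying.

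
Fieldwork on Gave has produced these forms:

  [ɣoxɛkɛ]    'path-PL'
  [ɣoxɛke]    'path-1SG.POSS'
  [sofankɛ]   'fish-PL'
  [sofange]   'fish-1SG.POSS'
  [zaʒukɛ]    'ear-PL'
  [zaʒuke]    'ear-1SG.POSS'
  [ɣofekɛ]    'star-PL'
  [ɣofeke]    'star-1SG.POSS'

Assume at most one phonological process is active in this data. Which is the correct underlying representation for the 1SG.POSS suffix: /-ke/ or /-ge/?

/-ge/

The 1SG.POSS suffix surfaces as [-ge] and [-ke], depending on the final segment of the stem.
By contrast the PL suffix keeps its initial [k] throughout — that segment must be underlying.
The 1SG.POSS suffix is therefore /-ge/ underlyingly, with post-vocalic devoicing: voiced stops become voiceless after a vowel.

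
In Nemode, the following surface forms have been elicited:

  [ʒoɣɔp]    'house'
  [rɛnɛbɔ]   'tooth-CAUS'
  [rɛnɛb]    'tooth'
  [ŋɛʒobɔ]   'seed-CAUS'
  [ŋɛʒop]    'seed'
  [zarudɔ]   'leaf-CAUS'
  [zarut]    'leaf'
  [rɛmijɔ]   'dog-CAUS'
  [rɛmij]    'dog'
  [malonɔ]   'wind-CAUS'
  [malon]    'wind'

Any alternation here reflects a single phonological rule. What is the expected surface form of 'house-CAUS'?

The stem for 'seed' ends in [b] in [ŋɛʒobɔ] but [p] in [ŋɛʒop].
But 'tooth' keeps [b] in both environments ([rɛnɛbɔ], [rɛnɛb]), so there is no rule changing /b/ to [p] in isolation.
The alternation reflects intervocalic voicing: voiceless stops become voiced between vowels. /p/ is underlying.
From [ʒoɣɔp] the stem 'house' is /ʒoɣɔp/; between vowels this yields [ʒoɣɔbɔ].

[ʒoɣɔbɔ]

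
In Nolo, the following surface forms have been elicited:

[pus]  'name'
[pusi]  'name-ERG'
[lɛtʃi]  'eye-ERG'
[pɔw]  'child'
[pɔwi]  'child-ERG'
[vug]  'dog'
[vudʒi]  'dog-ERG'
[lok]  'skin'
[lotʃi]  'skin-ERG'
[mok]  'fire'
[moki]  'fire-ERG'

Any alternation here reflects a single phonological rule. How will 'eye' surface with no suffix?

[lɛk]

The stem for 'skin' ends in [k] in [lok] but [tʃ] in [lotʃi].
Compare 'fire', with invariant [k] in [mok] and [moki]: an analysis with underlying /k/ and a rule producing [tʃ] before the ERG suffix would wrongly predict alternation here too.
The underlying segment must be /tʃ/; palato-alveolar /tʃ/ and /dʒ/ become [k] and [g] when no front vowel follows, yielding [k] there.
From [lɛtʃi] the stem 'eye' is /lɛtʃ/; when no front vowel follows this yields [lɛk].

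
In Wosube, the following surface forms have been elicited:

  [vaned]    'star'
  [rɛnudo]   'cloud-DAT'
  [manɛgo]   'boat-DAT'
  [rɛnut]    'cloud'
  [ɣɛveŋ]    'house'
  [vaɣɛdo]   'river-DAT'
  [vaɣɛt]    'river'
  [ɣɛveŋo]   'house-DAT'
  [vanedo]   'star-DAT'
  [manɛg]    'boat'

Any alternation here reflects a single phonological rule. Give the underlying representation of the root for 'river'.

/vaɣɛt/

The stem for 'river' ends in [t] in [vaɣɛt] but [d] in [vaɣɛdo].
But 'star' keeps [d] in both environments ([vaned], [vanedo]), so there is no rule changing /d/ to [t] in isolation.
Therefore /t/ is basic and [d] is derived by intervocalic voicing (voiceless stops become voiced between vowels).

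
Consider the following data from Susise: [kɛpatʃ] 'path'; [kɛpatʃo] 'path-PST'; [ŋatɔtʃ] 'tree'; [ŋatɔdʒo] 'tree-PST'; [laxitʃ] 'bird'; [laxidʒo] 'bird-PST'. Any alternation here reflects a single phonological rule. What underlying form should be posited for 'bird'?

'bird' shows [tʃ] ~ [dʒ] at the end of the stem ([laxitʃ] vs [laxidʒo]).
If /tʃ/ were underlying and a rule turned it into [dʒ] before the PST suffix, 'path' would also alternate; but it has [tʃ] in both [kɛpatʃ] and [kɛpatʃo].
The underlying segment must be /dʒ/; voiced obstruents become voiceless word-finally, yielding [tʃ] there.
So 'bird' = /laxidʒ/.

/laxidʒ/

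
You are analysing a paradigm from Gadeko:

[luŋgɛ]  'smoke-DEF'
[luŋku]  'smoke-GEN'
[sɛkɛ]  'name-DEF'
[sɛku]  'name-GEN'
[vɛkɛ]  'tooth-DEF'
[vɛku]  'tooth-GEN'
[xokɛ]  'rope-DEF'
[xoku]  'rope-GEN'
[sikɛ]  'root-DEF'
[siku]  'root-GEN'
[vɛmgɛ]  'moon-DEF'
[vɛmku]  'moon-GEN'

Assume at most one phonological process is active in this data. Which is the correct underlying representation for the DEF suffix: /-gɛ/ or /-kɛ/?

The DEF suffix surfaces as [-gɛ] and [-kɛ], depending on the final segment of the stem.
By contrast the GEN suffix keeps its initial [k] throughout — that segment must be underlying.
The DEF suffix is therefore /-gɛ/ underlyingly, with post-vocalic devoicing: voiced stops become voiceless after a vowel.

/-gɛ/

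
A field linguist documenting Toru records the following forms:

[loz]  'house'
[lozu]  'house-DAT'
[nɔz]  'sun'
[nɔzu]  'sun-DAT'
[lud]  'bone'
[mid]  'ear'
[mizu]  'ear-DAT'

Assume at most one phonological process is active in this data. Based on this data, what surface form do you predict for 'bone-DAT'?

The stem for 'ear' ends in [d] in [mid] but [z] in [mizu].
The stem 'house' ([loz], [lozu]) shows [z] unchanged in both environments, so [z] cannot be basic with [d] derived in isolation.
The alternation reflects intervocalic spirantization: voiced stops become fricatives between vowels. /d/ is underlying.
From [lud] the stem 'bone' is /lud/; between vowels this yields [luzu].

[luzu]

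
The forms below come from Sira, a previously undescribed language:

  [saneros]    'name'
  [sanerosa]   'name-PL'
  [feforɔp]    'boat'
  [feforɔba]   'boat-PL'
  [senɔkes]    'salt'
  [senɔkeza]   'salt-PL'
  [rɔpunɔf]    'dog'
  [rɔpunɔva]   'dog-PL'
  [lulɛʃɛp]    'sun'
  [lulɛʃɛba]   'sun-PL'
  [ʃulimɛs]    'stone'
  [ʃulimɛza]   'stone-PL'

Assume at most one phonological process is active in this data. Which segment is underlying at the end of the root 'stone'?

'stone' shows [s] ~ [z] at the end of the stem ([ʃulimɛs] vs [ʃulimɛza]).
The stem 'name' ([saneros], [sanerosa]) shows [s] unchanged in both environments, so [s] cannot be basic with [z] derived before the PL suffix.
The underlying segment must be /z/; voiced obstruents become voiceless word-finally, yielding [s] there.

/z/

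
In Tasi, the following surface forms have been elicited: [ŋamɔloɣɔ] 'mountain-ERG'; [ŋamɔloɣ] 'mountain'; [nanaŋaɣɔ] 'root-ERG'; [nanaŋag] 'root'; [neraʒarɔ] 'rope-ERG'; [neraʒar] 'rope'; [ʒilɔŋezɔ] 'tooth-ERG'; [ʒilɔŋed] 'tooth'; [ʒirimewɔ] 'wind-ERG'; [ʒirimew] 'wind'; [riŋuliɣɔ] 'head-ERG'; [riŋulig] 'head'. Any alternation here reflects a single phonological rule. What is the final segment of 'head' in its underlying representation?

'head' shows [ɣ] ~ [g] at the end of the stem ([riŋuliɣɔ] vs [riŋulig]).
Compare 'mountain', with invariant [ɣ] in [ŋamɔloɣɔ] and [ŋamɔloɣ]: an analysis with underlying /ɣ/ and a rule producing [g] in isolation would wrongly predict alternation here too.
The alternation reflects intervocalic spirantization: voiced stops become fricatives between vowels. /g/ is underlying.

/g/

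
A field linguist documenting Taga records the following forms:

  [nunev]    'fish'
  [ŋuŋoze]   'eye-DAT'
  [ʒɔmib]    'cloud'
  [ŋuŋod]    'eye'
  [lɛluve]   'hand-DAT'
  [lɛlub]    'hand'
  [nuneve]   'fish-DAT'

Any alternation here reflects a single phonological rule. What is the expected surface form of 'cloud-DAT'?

In [lɛlub] and [lɛluve] the final segment of 'hand' alternates: [b] ~ [v].
Compare 'fish', with invariant [v] in [nunev] and [nuneve]: an analysis with underlying /v/ and a rule producing [b] in isolation would wrongly predict alternation here too.
The alternation reflects intervocalic spirantization: voiced stops become fricatives between vowels. /b/ is underlying.
From [ʒɔmib] the stem 'cloud' is /ʒɔmib/; between vowels this yields [ʒɔmive].

[ʒɔmive]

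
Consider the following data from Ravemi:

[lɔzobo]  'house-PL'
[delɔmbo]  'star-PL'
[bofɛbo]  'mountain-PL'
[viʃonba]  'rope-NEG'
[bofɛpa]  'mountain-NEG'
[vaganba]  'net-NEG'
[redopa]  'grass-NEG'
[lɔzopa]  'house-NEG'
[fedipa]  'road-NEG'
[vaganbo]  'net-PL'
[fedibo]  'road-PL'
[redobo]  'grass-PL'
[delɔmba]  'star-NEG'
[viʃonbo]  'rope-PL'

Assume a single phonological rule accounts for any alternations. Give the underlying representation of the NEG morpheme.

The NEG suffix surfaces as [-ba] and [-pa], depending on the final segment of the stem.
The PL suffix, which begins with [b], is invariant after every stem; so [b] is not altered by any rule here.
The NEG suffix is therefore /-pa/ underlyingly, with post-nasal voicing: voiceless stops become voiced after a nasal.

/-pa/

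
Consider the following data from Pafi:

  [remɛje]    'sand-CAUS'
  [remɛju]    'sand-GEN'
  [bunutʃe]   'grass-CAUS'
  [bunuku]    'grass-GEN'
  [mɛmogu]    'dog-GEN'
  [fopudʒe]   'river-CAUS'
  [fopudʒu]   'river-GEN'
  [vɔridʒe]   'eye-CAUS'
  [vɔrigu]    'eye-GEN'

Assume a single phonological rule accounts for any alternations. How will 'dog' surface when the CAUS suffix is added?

The root 'eye' surfaces as [vɔridʒe] and [vɔrigu], with a stem-final [dʒ] ~ [g] alternation.
If /dʒ/ were underlying and a rule turned it into [g] before the GEN suffix, 'river' would also alternate; but it has [dʒ] in both [fopudʒe] and [fopudʒu].
Therefore /g/ is basic and [dʒ] is derived by palatalization before a front vowel (/k/ and /g/ become palato-alveolar [tʃ] and [dʒ] before a front vowel).
The one attested form of 'dog', [mɛmogu], shows underlying /mɛmog/. Applying the same rule before a front vowel gives [mɛmodʒe].

[mɛmodʒe]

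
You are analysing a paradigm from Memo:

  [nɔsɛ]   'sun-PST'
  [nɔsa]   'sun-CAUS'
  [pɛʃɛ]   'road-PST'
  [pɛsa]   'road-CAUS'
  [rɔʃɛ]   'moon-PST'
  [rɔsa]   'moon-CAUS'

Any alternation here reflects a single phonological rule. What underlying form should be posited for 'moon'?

/rɔʃ/

The stem for 'moon' ends in [ʃ] in [rɔʃɛ] but [s] in [rɔsa].
The stem 'sun' ([nɔsɛ], [nɔsa]) shows [s] unchanged in both environments, so [s] cannot be basic with [ʃ] derived before the PST suffix.
The alternation reflects depalatalization: palato-alveolar /ʃ/ becomes [s] when no front vowel follows. /ʃ/ is underlying.
So 'moon' = /rɔʃ/.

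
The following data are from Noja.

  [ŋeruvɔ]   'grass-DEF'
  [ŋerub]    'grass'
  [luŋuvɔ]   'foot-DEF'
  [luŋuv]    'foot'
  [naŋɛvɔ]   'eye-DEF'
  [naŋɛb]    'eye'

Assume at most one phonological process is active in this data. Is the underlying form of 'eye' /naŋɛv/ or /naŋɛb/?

'eye' shows [v] ~ [b] at the end of the stem ([naŋɛvɔ] vs [naŋɛb]).
But 'foot' keeps [v] in both environments ([luŋuvɔ], [luŋuv]), so there is no rule changing /v/ to [b] in isolation.
Therefore /b/ is basic and [v] is derived by intervocalic spirantization (voiced stops become fricatives between vowels).

/naŋɛb/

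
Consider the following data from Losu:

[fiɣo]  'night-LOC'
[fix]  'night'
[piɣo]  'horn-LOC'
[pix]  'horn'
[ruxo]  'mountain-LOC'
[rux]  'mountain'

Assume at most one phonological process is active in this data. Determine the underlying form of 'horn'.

/piɣ/

The stem for 'horn' ends in [ɣ] in [piɣo] but [x] in [pix].
The stem 'mountain' ([ruxo], [rux]) shows [x] unchanged in both environments, so [x] cannot be basic with [ɣ] derived before the LOC suffix.
So /ɣ/ is underlying, and a rule of word-final obstruent devoicing — voiced obstruents become voiceless word-finally — gives [x].
The underlying form of 'horn' is therefore /piɣ/.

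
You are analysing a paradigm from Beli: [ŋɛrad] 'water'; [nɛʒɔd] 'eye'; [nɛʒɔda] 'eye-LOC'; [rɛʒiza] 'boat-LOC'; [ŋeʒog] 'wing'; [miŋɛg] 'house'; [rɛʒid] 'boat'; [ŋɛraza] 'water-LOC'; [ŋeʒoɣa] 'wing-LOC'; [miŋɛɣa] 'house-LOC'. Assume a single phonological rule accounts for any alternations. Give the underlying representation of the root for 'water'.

/ŋɛraz/

'water' shows [z] ~ [d] at the end of the stem ([ŋɛraza] vs [ŋɛrad]).
Compare 'eye', with invariant [d] in [nɛʒɔda] and [nɛʒɔd]: an analysis with underlying /d/ and a rule producing [z] before the LOC suffix would wrongly predict alternation here too.
Therefore /z/ is basic and [d] is derived by word-final hardening (voiced fricatives become stops word-finally).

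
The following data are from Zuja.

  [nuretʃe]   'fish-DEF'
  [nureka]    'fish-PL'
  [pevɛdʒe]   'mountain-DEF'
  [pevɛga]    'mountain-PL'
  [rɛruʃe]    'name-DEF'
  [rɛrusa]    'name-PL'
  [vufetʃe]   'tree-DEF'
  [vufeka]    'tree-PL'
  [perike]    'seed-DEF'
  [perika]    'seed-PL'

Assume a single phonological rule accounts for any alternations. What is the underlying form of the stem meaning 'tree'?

'tree' shows [tʃ] ~ [k] at the end of the stem ([vufetʃe] vs [vufeka]).
But 'seed' keeps [k] in both environments ([perike], [perika]), so there is no rule changing /k/ to [tʃ] before the DEF suffix.
The underlying segment must be /tʃ/; palato-alveolar /tʃ/, /dʒ/ and /ʃ/ become [k], [g] and [s] when no front vowel follows, yielding [k] there.
Hence 'tree' is /vufetʃ/ underlyingly.

/vufetʃ/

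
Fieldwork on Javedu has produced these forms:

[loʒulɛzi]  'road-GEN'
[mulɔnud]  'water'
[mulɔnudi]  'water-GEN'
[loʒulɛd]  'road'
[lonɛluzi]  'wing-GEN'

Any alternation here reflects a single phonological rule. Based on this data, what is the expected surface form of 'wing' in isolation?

[lonɛlud]

'road' shows [d] ~ [z] at the end of the stem ([loʒulɛd] vs [loʒulɛzi]).
Compare 'water', with invariant [d] in [mulɔnud] and [mulɔnudi]: an analysis with underlying /d/ and a rule producing [z] before the GEN suffix would wrongly predict alternation here too.
The alternation reflects word-final hardening: voiced fricatives become stops word-finally. /z/ is underlying.
The one attested form of 'wing', [lonɛluzi], shows underlying /lonɛluz/. Applying the same rule word-finally gives [lonɛlud].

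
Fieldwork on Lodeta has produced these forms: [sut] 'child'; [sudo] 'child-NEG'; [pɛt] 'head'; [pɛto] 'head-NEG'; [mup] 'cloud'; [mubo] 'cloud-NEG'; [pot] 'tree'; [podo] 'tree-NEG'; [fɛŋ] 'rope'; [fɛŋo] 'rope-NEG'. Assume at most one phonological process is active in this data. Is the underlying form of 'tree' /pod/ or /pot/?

/pod/

'tree' shows [t] ~ [d] at the end of the stem ([pot] vs [podo]).
But 'head' keeps [t] in both environments ([pɛt], [pɛto]), so there is no rule changing /t/ to [d] before the NEG suffix.
The alternation reflects word-final obstruent devoicing: voiced obstruents become voiceless word-finally. /d/ is underlying.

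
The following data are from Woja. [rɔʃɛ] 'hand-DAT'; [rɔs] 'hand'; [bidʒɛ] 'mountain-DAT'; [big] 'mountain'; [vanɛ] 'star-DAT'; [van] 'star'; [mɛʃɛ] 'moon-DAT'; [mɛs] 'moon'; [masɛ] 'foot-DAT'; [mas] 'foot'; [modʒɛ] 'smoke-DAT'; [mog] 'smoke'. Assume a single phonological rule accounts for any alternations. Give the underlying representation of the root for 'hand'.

/rɔʃ/

The stem for 'hand' ends in [ʃ] in [rɔʃɛ] but [s] in [rɔs].
The stem 'foot' ([masɛ], [mas]) shows [s] unchanged in both environments, so [s] cannot be basic with [ʃ] derived before the DAT suffix.
Therefore /ʃ/ is basic and [s] is derived by depalatalization (palato-alveolar /dʒ/ and /ʃ/ become [g] and [s] when no front vowel follows).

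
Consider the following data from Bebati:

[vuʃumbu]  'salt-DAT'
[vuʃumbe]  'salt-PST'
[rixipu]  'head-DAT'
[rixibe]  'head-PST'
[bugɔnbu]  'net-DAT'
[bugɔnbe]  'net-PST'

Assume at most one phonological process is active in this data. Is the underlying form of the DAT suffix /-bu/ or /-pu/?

/-pu/

The DAT morpheme has two allomorphs, [-bu] and [-pu].
By contrast the PST suffix keeps its initial [b] throughout — that segment must be underlying.
So the underlying form is /-pu/, and voiceless stops become voiced after a nasal.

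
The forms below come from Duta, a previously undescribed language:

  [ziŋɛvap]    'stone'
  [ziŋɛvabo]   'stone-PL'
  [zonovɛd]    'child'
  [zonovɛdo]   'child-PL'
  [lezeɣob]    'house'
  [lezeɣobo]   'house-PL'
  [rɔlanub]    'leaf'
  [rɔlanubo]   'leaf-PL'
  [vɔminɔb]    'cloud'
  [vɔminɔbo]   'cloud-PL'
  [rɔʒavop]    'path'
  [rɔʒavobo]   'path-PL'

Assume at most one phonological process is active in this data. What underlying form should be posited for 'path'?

The stem for 'path' ends in [p] in [rɔʒavop] but [b] in [rɔʒavobo].
Compare 'house', with invariant [b] in [lezeɣob] and [lezeɣobo]: an analysis with underlying /b/ and a rule producing [p] in isolation would wrongly predict alternation here too.
So /p/ is underlying, and a rule of intervocalic voicing — voiceless stops become voiced between vowels — gives [b].
The underlying form of 'path' is therefore /rɔʒavop/.

/rɔʒavop/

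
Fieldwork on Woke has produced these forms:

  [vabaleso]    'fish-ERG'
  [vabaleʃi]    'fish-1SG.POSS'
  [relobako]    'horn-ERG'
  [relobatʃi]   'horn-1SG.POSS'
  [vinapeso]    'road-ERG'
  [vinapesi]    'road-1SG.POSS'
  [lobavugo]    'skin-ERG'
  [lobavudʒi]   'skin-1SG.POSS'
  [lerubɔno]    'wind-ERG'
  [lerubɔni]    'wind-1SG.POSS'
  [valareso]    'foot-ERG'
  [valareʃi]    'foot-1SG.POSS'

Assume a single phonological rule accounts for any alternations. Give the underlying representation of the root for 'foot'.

In [valareso] and [valareʃi] the final segment of 'foot' alternates: [s] ~ [ʃ].
Compare 'road', with invariant [s] in [vinapeso] and [vinapesi]: an analysis with underlying /s/ and a rule producing [ʃ] before the 1SG.POSS suffix would wrongly predict alternation here too.
The alternation reflects depalatalization: palato-alveolar /tʃ/, /dʒ/ and /ʃ/ become [k], [g] and [s] when no front vowel follows. /ʃ/ is underlying.
The underlying form of 'foot' is therefore /valareʃ/.

/valareʃ/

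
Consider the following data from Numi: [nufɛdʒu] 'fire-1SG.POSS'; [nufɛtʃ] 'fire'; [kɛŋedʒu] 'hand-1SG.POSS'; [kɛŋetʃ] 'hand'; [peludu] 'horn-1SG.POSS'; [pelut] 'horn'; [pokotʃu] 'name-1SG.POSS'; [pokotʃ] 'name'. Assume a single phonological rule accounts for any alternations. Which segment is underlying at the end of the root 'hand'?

'hand' shows [dʒ] ~ [tʃ] at the end of the stem ([kɛŋedʒu] vs [kɛŋetʃ]).
Compare 'name', with invariant [tʃ] in [pokotʃu] and [pokotʃ]: an analysis with underlying /tʃ/ and a rule producing [dʒ] before the 1SG.POSS suffix would wrongly predict alternation here too.
Therefore /dʒ/ is basic and [tʃ] is derived by word-final obstruent devoicing (voiced obstruents become voiceless word-finally).

/dʒ/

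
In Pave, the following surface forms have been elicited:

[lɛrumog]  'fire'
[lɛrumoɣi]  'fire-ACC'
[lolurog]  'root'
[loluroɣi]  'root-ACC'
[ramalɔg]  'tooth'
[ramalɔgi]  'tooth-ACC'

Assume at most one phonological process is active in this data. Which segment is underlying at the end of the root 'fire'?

In [lɛrumog] and [lɛrumoɣi] the final segment of 'fire' alternates: [g] ~ [ɣ].
If /g/ were underlying and a rule turned it into [ɣ] before the ACC suffix, 'tooth' would also alternate; but it has [g] in both [ramalɔg] and [ramalɔgi].
Therefore /ɣ/ is basic and [g] is derived by word-final hardening (voiced fricatives become stops word-finally).

/ɣ/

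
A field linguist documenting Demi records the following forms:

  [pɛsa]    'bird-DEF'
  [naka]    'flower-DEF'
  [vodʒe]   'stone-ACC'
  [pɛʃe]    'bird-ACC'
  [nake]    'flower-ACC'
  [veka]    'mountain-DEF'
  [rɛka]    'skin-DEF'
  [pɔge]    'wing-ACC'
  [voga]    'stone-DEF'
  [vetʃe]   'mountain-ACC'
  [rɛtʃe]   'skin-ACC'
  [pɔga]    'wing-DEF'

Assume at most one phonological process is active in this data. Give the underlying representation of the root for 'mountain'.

'mountain' shows [tʃ] ~ [k] at the end of the stem ([vetʃe] vs [veka]).
Compare 'flower', with invariant [k] in [nake] and [naka]: an analysis with underlying /k/ and a rule producing [tʃ] before the ACC suffix would wrongly predict alternation here too.
The underlying segment must be /tʃ/; palato-alveolar /tʃ/, /dʒ/ and /ʃ/ become [k], [g] and [s] when no front vowel follows, yielding [k] there.
The underlying form of 'mountain' is therefore /vetʃ/.

/vetʃ/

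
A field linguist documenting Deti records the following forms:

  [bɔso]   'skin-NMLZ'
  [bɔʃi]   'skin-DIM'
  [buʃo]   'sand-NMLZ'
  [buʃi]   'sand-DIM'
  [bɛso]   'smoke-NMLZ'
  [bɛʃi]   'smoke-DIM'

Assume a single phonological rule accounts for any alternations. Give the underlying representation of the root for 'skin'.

/bɔs/

'skin' shows [s] ~ [ʃ] at the end of the stem ([bɔso] vs [bɔʃi]).
But 'sand' keeps [ʃ] in both environments ([buʃo], [buʃi]), so there is no rule changing /ʃ/ to [s] before the NMLZ suffix.
The alternation reflects palatalization before a front vowel: /s/ becomes palato-alveolar [ʃ] before a front vowel. /s/ is underlying.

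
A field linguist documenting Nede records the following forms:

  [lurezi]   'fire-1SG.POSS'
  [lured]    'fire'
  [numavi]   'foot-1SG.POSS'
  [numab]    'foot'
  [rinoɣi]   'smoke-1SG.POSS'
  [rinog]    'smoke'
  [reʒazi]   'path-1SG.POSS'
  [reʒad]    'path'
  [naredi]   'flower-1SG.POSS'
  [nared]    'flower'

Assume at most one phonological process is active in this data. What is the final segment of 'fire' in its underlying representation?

/z/

In [lurezi] and [lured] the final segment of 'fire' alternates: [z] ~ [d].
But 'flower' keeps [d] in both environments ([naredi], [nared]), so there is no rule changing /d/ to [z] before the 1SG.POSS suffix.
The alternation reflects word-final hardening: voiced fricatives become stops word-finally. /z/ is underlying.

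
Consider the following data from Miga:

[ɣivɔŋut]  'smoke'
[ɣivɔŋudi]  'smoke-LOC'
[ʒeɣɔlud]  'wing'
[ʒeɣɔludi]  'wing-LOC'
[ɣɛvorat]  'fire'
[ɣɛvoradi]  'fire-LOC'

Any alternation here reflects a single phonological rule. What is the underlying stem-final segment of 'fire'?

'fire' shows [t] ~ [d] at the end of the stem ([ɣɛvorat] vs [ɣɛvoradi]).
But 'wing' keeps [d] in both environments ([ʒeɣɔlud], [ʒeɣɔludi]), so there is no rule changing /d/ to [t] in isolation.
So /t/ is underlying, and a rule of intervocalic voicing — voiceless stops become voiced between vowels — gives [d].

/t/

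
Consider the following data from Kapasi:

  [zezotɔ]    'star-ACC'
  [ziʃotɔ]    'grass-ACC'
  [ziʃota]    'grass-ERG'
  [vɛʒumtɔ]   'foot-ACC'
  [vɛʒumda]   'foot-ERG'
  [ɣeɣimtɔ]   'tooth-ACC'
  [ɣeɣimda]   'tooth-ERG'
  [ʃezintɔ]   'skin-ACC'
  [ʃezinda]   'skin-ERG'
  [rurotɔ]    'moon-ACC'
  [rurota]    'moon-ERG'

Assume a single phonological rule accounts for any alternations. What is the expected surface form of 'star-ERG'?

[zezota]

The ERG suffix surfaces as [-da] and [-ta], depending on the final segment of the stem.
By contrast the ACC suffix keeps its initial [t] throughout — that segment must be underlying.
So the underlying form is /-da/, and voiced stops become voiceless after a vowel.
After 'star', which ends in a vowel, the suffix surfaces as [-ta], giving [zezota].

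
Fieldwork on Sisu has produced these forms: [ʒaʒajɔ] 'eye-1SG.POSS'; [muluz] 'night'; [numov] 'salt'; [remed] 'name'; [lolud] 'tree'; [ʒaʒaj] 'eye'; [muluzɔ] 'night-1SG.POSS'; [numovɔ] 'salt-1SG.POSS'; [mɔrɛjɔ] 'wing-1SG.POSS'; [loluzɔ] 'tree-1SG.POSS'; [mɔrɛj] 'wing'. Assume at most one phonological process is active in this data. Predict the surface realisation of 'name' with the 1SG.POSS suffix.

[remezɔ]

In [lolud] and [loluzɔ] the final segment of 'tree' alternates: [d] ~ [z].
The stem 'night' ([muluz], [muluzɔ]) shows [z] unchanged in both environments, so [z] cannot be basic with [d] derived in isolation.
The alternation reflects intervocalic spirantization: voiced stops become fricatives between vowels. /d/ is underlying.
From [remed] the stem 'name' is /remed/; between vowels this yields [remezɔ].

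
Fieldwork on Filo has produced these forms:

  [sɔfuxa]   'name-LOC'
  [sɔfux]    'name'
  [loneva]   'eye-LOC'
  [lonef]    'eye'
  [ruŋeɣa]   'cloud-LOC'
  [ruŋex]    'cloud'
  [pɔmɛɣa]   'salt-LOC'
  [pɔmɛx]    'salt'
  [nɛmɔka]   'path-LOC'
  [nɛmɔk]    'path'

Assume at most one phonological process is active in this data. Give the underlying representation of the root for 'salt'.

In [pɔmɛɣa] and [pɔmɛx] the final segment of 'salt' alternates: [ɣ] ~ [x].
But 'name' keeps [x] in both environments ([sɔfuxa], [sɔfux]), so there is no rule changing /x/ to [ɣ] before the LOC suffix.
The alternation reflects word-final obstruent devoicing: voiced obstruents become voiceless word-finally. /ɣ/ is underlying.
So 'salt' = /pɔmɛɣ/.

/pɔmɛɣ/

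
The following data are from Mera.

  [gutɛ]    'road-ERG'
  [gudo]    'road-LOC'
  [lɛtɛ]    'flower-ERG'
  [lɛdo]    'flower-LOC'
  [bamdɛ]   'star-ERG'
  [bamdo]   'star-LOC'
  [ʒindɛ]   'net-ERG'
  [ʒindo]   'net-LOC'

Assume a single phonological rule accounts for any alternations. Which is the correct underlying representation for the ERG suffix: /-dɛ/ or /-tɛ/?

/-tɛ/

The ERG morpheme has two allomorphs, [-dɛ] and [-tɛ].
The LOC suffix, which begins with [d], is invariant after every stem; so [d] is not altered by any rule here.
The ERG suffix is therefore /-tɛ/ underlyingly, with post-nasal voicing: voiceless stops become voiced after a nasal.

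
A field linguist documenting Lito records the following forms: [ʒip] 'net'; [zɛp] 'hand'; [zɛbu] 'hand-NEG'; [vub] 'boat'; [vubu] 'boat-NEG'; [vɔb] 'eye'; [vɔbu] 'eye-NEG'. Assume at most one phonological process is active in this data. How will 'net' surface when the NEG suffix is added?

'hand' shows [p] ~ [b] at the end of the stem ([zɛp] vs [zɛbu]).
If /b/ were underlying and a rule turned it into [p] in isolation, 'eye' would also alternate; but it has [b] in both [vɔb] and [vɔbu].
Therefore /p/ is basic and [b] is derived by intervocalic voicing (voiceless stops become voiced between vowels).
The one attested form of 'net', [ʒip], shows underlying /ʒip/. Applying the same rule between vowels gives [ʒibu].

[ʒibu]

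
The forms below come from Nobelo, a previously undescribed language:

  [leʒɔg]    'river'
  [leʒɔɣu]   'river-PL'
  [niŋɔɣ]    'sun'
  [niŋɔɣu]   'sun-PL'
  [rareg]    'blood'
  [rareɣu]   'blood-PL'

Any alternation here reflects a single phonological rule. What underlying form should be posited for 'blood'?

/rareg/

The stem for 'blood' ends in [g] in [rareg] but [ɣ] in [rareɣu].
If /ɣ/ were underlying and a rule turned it into [g] in isolation, 'sun' would also alternate; but it has [ɣ] in both [niŋɔɣ] and [niŋɔɣu].
So /g/ is underlying, and a rule of intervocalic spirantization — voiced stops become fricatives between vowels — gives [ɣ].
So 'blood' = /rareg/.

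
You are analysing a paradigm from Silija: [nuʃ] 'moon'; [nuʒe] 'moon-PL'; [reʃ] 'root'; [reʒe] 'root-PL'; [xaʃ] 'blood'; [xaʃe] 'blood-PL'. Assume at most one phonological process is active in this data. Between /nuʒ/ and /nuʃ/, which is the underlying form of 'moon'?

The root 'moon' surfaces as [nuʃ] and [nuʒe], with a stem-final [ʃ] ~ [ʒ] alternation.
If /ʃ/ were underlying and a rule turned it into [ʒ] before the PL suffix, 'blood' would also alternate; but it has [ʃ] in both [xaʃ] and [xaʃe].
The underlying segment must be /ʒ/; voiced obstruents become voiceless word-finally, yielding [ʃ] there.

/nuʒ/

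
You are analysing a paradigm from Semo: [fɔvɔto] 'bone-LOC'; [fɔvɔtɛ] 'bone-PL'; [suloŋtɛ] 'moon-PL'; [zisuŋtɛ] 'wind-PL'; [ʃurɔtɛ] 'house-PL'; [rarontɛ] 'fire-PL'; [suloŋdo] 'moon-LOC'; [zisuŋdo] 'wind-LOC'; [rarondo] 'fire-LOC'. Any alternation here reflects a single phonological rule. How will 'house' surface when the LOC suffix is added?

The LOC morpheme has two allomorphs, [-do] and [-to].
By contrast the PL suffix keeps its initial [t] throughout — that segment must be underlying.
So the underlying form is /-do/, and voiced stops become voiceless after a vowel.
After 'house', which ends in a vowel, the suffix surfaces as [-to], giving [ʃurɔto].

[ʃurɔto]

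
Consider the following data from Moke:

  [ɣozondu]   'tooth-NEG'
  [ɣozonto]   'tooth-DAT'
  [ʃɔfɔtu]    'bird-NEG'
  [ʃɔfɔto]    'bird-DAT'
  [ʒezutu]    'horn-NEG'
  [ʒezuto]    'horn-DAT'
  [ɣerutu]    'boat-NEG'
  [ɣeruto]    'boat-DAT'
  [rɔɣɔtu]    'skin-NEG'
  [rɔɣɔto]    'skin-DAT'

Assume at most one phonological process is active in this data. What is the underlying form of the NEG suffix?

/-du/

The NEG suffix surfaces as [-du] and [-tu], depending on the final segment of the stem.
The DAT suffix, which begins with [t], is invariant after every stem; so [t] is not altered by any rule here.
The NEG suffix is therefore /-du/ underlyingly, with post-vocalic devoicing: voiced stops become voiceless after a vowel.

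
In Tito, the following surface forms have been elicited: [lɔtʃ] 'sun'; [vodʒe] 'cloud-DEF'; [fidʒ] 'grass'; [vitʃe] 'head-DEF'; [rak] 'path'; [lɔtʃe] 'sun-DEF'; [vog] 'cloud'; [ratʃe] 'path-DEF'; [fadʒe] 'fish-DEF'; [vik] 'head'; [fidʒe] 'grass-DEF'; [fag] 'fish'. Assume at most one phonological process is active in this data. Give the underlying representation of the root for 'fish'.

/fag/

The root 'fish' surfaces as [fadʒe] and [fag], with a stem-final [dʒ] ~ [g] alternation.
But 'grass' keeps [dʒ] in both environments ([fidʒe], [fidʒ]), so there is no rule changing /dʒ/ to [g] in isolation.
Therefore /g/ is basic and [dʒ] is derived by palatalization before a front vowel (/k/ and /g/ become palato-alveolar [tʃ] and [dʒ] before a front vowel).
The underlying form of 'fish' is therefore /fag/.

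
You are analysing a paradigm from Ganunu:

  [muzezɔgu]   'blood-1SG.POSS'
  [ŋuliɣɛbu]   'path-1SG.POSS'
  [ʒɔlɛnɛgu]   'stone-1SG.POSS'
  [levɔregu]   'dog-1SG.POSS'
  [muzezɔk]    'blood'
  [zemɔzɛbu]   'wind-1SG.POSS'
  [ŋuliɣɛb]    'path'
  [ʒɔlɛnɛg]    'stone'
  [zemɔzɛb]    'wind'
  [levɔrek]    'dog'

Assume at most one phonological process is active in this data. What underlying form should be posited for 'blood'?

/muzezɔk/

The root 'blood' surfaces as [muzezɔgu] and [muzezɔk], with a stem-final [g] ~ [k] alternation.
The stem 'stone' ([ʒɔlɛnɛgu], [ʒɔlɛnɛg]) shows [g] unchanged in both environments, so [g] cannot be basic with [k] derived in isolation.
The underlying segment must be /k/; voiceless stops become voiced between vowels, yielding [g] there.
So 'blood' = /muzezɔk/.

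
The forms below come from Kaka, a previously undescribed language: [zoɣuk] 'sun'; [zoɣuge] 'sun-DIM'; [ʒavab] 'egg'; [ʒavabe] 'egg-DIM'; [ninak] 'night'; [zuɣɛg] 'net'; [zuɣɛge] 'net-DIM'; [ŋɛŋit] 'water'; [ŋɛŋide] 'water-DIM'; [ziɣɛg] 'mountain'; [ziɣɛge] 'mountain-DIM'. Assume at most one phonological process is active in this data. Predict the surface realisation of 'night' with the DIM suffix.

[ninage]

The root 'sun' surfaces as [zoɣuk] and [zoɣuge], with a stem-final [k] ~ [g] alternation.
The stem 'mountain' ([ziɣɛg], [ziɣɛge]) shows [g] unchanged in both environments, so [g] cannot be basic with [k] derived in isolation.
So /k/ is underlying, and a rule of intervocalic voicing — voiceless stops become voiced between vowels — gives [g].
From [ninak] the stem 'night' is /ninak/; between vowels this yields [ninage].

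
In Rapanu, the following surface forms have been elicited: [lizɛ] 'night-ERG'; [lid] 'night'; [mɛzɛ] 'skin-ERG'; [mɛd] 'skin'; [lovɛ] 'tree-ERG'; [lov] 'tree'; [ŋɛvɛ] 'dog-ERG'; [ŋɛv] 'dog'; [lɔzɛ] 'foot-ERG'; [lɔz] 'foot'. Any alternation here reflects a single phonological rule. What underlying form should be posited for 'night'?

/lid/

The stem for 'night' ends in [z] in [lizɛ] but [d] in [lid].
But 'foot' keeps [z] in both environments ([lɔzɛ], [lɔz]), so there is no rule changing /z/ to [d] in isolation.
The alternation reflects intervocalic spirantization: voiced stops become fricatives between vowels. /d/ is underlying.
The underlying form of 'night' is therefore /lid/.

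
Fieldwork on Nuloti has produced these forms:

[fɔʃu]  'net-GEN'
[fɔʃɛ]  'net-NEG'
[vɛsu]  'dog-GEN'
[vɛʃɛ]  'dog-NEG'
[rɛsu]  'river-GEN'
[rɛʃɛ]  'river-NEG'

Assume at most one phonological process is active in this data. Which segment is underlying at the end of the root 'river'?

In [rɛsu] and [rɛʃɛ] the final segment of 'river' alternates: [s] ~ [ʃ].
Compare 'net', with invariant [ʃ] in [fɔʃu] and [fɔʃɛ]: an analysis with underlying /ʃ/ and a rule producing [s] before the GEN suffix would wrongly predict alternation here too.
So /s/ is underlying, and a rule of palatalization before a front vowel — /s/ becomes palato-alveolar [ʃ] before a front vowel — gives [ʃ].

/s/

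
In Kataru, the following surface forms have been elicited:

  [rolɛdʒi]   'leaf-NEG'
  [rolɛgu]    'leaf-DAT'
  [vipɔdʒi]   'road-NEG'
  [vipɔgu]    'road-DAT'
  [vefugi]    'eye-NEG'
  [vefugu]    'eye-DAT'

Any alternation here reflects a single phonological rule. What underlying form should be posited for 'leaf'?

/rolɛdʒ/

The stem for 'leaf' ends in [dʒ] in [rolɛdʒi] but [g] in [rolɛgu].
Compare 'eye', with invariant [g] in [vefugi] and [vefugu]: an analysis with underlying /g/ and a rule producing [dʒ] before the NEG suffix would wrongly predict alternation here too.
The underlying segment must be /dʒ/; palato-alveolar /dʒ/ becomes [g] when no front vowel follows, yielding [g] there.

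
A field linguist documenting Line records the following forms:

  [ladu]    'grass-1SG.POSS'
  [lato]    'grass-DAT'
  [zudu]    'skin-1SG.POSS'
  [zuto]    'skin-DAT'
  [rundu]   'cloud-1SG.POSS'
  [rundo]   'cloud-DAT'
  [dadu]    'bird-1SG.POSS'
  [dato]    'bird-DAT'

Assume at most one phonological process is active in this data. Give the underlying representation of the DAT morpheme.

The DAT suffix surfaces as [-do] and [-to], depending on the final segment of the stem.
By contrast the 1SG.POSS suffix keeps its initial [d] throughout — that segment must be underlying.
So the underlying form is /-to/, and voiceless stops become voiced after a nasal.

/-to/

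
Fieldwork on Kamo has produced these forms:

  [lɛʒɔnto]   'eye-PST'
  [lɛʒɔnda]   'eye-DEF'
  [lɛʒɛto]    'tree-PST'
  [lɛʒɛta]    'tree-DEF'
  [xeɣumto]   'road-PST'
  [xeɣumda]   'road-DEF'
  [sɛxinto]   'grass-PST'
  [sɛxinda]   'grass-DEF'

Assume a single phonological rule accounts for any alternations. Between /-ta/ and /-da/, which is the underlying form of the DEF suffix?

/-da/

The DEF suffix surfaces as [-da] and [-ta], depending on the final segment of the stem.
By contrast the PST suffix keeps its initial [t] throughout — that segment must be underlying.
The DEF suffix is therefore /-da/ underlyingly, with post-vocalic devoicing: voiced stops become voiceless after a vowel.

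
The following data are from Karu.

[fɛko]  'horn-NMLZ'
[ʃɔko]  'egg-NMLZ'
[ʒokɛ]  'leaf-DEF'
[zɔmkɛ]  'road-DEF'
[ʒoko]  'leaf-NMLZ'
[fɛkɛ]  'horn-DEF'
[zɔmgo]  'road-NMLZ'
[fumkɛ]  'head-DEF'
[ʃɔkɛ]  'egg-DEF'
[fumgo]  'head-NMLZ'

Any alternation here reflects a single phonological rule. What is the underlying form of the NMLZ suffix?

/-go/

The NMLZ morpheme has two allomorphs, [-go] and [-ko].
The DEF suffix, which begins with [k], is invariant after every stem; so [k] is not altered by any rule here.
The NMLZ suffix is therefore /-go/ underlyingly, with post-vocalic devoicing: voiced stops become voiceless after a vowel.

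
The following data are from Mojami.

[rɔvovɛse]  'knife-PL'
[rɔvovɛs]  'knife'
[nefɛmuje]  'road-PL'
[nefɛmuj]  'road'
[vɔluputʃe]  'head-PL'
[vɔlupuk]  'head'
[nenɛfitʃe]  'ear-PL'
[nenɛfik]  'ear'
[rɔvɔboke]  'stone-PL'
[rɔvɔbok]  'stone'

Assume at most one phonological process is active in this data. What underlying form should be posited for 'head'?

The stem for 'head' ends in [tʃ] in [vɔluputʃe] but [k] in [vɔlupuk].
But 'stone' keeps [k] in both environments ([rɔvɔboke], [rɔvɔbok]), so there is no rule changing /k/ to [tʃ] before the PL suffix.
The alternation reflects depalatalization: palato-alveolar /tʃ/ becomes [k] when no front vowel follows. /tʃ/ is underlying.
Hence 'head' is /vɔluputʃ/ underlyingly.

/vɔluputʃ/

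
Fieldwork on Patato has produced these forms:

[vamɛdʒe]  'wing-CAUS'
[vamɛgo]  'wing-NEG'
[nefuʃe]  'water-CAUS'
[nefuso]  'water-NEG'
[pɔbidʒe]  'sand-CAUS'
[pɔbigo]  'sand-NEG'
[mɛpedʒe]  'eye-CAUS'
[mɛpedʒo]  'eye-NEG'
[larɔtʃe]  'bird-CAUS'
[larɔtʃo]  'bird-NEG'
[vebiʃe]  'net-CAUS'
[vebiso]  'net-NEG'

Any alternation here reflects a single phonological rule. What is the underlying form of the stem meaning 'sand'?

In [pɔbidʒe] and [pɔbigo] the final segment of 'sand' alternates: [dʒ] ~ [g].
But 'eye' keeps [dʒ] in both environments ([mɛpedʒe], [mɛpedʒo]), so there is no rule changing /dʒ/ to [g] before the NEG suffix.
Therefore /g/ is basic and [dʒ] is derived by palatalization before a front vowel (/g/ and /s/ become palato-alveolar [dʒ] and [ʃ] before a front vowel).

/pɔbig/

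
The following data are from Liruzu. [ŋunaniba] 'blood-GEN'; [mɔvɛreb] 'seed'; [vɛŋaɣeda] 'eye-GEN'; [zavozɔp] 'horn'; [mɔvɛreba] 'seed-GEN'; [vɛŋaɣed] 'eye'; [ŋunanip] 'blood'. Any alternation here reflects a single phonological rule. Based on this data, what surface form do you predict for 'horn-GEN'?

The stem for 'blood' ends in [p] in [ŋunanip] but [b] in [ŋunaniba].
If /b/ were underlying and a rule turned it into [p] in isolation, 'seed' would also alternate; but it has [b] in both [mɔvɛreb] and [mɔvɛreba].
The alternation reflects intervocalic voicing: voiceless stops become voiced between vowels. /p/ is underlying.
From [zavozɔp] the stem 'horn' is /zavozɔp/; between vowels this yields [zavozɔba].

[zavozɔba]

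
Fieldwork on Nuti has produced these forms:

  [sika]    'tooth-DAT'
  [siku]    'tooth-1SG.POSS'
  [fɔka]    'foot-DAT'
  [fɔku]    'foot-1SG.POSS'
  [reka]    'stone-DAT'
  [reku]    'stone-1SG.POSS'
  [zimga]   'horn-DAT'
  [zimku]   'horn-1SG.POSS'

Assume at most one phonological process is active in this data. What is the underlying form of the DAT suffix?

The DAT morpheme has two allomorphs, [-ga] and [-ka].
By contrast the 1SG.POSS suffix keeps its initial [k] throughout — that segment must be underlying.
So the underlying form is /-ga/, and voiced stops become voiceless after a vowel.

/-ga/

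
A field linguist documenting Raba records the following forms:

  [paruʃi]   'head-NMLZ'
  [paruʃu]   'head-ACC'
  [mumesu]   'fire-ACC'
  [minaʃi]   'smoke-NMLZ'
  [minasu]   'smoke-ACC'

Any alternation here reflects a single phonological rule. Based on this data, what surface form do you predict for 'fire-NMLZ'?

[mumeʃi]

The stem for 'smoke' ends in [ʃ] in [minaʃi] but [s] in [minasu].
If /ʃ/ were underlying and a rule turned it into [s] before the ACC suffix, 'head' would also alternate; but it has [ʃ] in both [paruʃi] and [paruʃu].
The underlying segment must be /s/; /s/ becomes palato-alveolar [ʃ] before a front vowel, yielding [ʃ] there.
The one attested form of 'fire', [mumesu], shows underlying /mumes/. Applying the same rule before a front vowel gives [mumeʃi].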